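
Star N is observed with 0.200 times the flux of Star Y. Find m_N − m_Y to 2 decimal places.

m_N − m_Y = −2.5 log₁₀(F_N/F_Y) = −2.5 log₁₀(0.200) = −2.5 × (-0.699) = 1.747.

1.75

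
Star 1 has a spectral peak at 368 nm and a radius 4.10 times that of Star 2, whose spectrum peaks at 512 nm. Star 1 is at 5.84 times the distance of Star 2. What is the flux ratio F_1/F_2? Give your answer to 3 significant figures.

1.85

Wien's law: T_1/T_2 = λ_2/λ_1 = 512/368 = 1.391.
L_1/L_2 = (R_1/R_2)²(T_1/T_2)⁴ = (4.10)²(1.391)⁴ = 62.99.
F_1/F_2 = (L_1/L_2)/(d_1/d_2)² = 62.99/(5.84)² = 1.847.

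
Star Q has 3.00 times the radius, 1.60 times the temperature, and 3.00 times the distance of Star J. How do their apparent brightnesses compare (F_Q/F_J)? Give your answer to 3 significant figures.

L_Q/L_J = (R_Q/R_J)²(T_Q/T_J)⁴ = (3.00)² × (1.60)⁴ = 58.98.
F_Q/F_J = (L_Q/L_J)/(d_Q/d_J)² = 58.98 / (3.00)² = 6.554.

6.55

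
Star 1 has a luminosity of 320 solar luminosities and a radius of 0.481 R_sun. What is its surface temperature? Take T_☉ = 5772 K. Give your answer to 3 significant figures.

T/T_☉ = (L/L_☉)^(1/4) / (R/R_☉)^(1/2)
T = 5772 × (320)^(1/4) / √(0.481) = 5772 × 4.229 / 0.6935 = 3.520×10^4 K.

3.52×10^4 K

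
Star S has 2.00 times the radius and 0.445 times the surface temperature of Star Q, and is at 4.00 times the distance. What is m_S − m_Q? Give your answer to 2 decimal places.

L_S/L_Q = (2.00)²(0.445)⁴ = 0.1569.
F_S/F_Q = (L_S/L_Q)/(d_S/d_Q)² = 0.1569/16.00 = 0.009803.
m_S − m_Q = −2.5 log₁₀(0.009803) = 5.02.

5.02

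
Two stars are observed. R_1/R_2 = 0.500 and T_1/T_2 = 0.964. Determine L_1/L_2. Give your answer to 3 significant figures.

From the Stefan–Boltzmann law, L ∝ R²T⁴, so
L_1/L_2 = (R_1/R_2)² (T_1/T_2)⁴ = (0.500)² × (0.964)⁴ = 0.2500 × 0.8636 = 0.2159.

0.216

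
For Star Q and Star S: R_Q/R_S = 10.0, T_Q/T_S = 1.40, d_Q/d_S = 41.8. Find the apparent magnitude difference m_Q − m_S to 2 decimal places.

L_Q/L_S = (10.0)²(1.40)⁴ = 384.2.
F_Q/F_S = (L_Q/L_S)/(d_Q/d_S)² = 384.2/1747 = 0.2199.
m_Q − m_S = −2.5 log₁₀(0.2199) = 1.64.

1.64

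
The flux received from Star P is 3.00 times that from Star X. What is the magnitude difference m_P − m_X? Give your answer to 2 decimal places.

m_P − m_X = −2.5 log₁₀(F_P/F_X) = −2.5 log₁₀(3.00) = −2.5 × (0.477) = -1.193.

-1.19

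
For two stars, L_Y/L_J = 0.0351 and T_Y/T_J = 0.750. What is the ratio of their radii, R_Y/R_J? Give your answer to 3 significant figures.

0.333

L ∝ R²T⁴ gives R ∝ √L / T², so
R_Y/R_J = √(0.0351) / (0.750)² = 0.1873 / 0.5625 = 0.3331.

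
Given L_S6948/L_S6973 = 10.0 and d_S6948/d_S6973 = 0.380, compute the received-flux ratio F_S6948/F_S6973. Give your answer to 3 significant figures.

F = L/(4πd²), so F_S6948/F_S6973 = (L_S6948/L_S6973) / (d_S6948/d_S6973)²
= 10.0 / (0.380)² = 10.0 / 0.1444 = 69.25.

69.3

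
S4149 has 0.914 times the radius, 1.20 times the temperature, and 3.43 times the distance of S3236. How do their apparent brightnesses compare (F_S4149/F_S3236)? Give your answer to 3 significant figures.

0.147

L_S4149/L_S3236 = (R_S4149/R_S3236)²(T_S4149/T_S3236)⁴ = (0.914)² × (1.20)⁴ = 1.732.
F_S4149/F_S3236 = (L_S4149/L_S3236)/(d_S4149/d_S3236)² = 1.732 / (3.43)² = 0.1472.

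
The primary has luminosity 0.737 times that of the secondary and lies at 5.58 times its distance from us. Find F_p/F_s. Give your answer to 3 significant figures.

F = L/(4πd²), so F_p/F_s = (L_p/L_s) / (d_p/d_s)²
= 0.737 / (5.58)² = 0.737 / 31.14 = 0.02367.

0.0237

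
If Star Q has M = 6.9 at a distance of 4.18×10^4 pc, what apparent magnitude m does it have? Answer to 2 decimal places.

m = M + 5 log₁₀(d/10 pc) = 6.9 + 5 log₁₀(4.18×10^4/10)
  = 6.9 + 5 × 3.621 = 6.9 + 18.11 = 25.01.

25.01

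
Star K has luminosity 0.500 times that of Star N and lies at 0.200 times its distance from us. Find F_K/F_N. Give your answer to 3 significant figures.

F = L/(4πd²), so F_K/F_N = (L_K/L_N) / (d_K/d_N)²
= 0.500 / (0.200)² = 0.500 / 0.04000 = 12.50.

12.5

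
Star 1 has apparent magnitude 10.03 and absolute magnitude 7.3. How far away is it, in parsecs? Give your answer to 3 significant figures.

35.2 pc

m − M = 5 log₁₀(d/10 pc)
10.03 − (7.3) = 2.73 = 5 log₁₀(d/10)
d = 10 × 10^(2.73/5) = 10 × 10^0.546 = 35.16 pc.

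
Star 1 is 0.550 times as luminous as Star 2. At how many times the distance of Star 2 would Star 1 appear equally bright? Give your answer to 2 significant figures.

0.74

Equal flux requires L_1/d_1² = L_2/d_2², so d_1/d_2 = √(L_1/L_2)
= √(0.550) = 0.7416.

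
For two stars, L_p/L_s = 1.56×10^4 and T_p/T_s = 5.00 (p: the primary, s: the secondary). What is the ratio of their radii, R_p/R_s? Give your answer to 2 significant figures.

5.0

L ∝ R²T⁴ gives R ∝ √L / T², so
R_p/R_s = √(1.56×10^4) / (5.00)² = 124.9 / 25.00 = 4.996.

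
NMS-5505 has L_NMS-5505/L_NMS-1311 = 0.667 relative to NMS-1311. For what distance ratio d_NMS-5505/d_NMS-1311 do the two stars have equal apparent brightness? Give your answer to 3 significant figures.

0.817

Equal flux requires L_NMS-5505/d_NMS-5505² = L_NMS-1311/d_NMS-1311², so d_NMS-5505/d_NMS-1311 = √(L_NMS-5505/L_NMS-1311)
= √(0.667) = 0.8167.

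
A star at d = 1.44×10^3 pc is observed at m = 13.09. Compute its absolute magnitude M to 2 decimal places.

M = m − 5 log₁₀(d/10 pc) = 13.09 − 5 log₁₀(1.44×10^3/10)
  = 13.09 − 5 × 2.158 = 13.09 − 10.79 = 2.30.

2.30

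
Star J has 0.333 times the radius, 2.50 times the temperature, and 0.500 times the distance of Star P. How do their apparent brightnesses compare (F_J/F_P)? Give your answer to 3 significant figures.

17.3

L_J/L_P = (R_J/R_P)²(T_J/T_P)⁴ = (0.333)² × (2.50)⁴ = 4.332.
F_J/F_P = (L_J/L_P)/(d_J/d_P)² = 4.332 / (0.500)² = 17.33.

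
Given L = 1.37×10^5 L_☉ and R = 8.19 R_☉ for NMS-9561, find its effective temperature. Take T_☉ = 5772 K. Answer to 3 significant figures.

T/T_☉ = (L/L_☉)^(1/4) / (R/R_☉)^(1/2)
T = 5772 × (1.37×10^5)^(1/4) / √(8.19) = 5772 × 19.24 / 2.862 = 3.880×10^4 K.

3.88×10^4 K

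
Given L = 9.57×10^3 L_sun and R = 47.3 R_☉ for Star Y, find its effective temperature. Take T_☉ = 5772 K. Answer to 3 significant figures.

8.30×10^3 K

T/T_☉ = (L/L_☉)^(1/4) / (R/R_☉)^(1/2)
T = 5772 × (9.57×10^3)^(1/4) / √(47.3) = 5772 × 9.891 / 6.877 = 8301 K.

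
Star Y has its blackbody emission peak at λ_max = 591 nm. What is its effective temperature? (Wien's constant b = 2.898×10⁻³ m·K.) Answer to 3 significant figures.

4.90×10^3 K

T = b/λ_max = 2.898×10⁻³ / (591×10⁻⁹) = 4904 K.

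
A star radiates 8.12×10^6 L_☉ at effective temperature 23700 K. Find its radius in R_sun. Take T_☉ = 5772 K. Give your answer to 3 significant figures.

169 R_sun

R/R_☉ = √(L/L_☉) / (T/T_☉)² = √(8.12×10^6) / (4.106)²
       = 2850 / 16.86 = 169.0.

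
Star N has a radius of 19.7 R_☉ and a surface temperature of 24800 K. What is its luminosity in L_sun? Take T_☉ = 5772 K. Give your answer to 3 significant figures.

L/L_☉ = (R/R_☉)² (T/T_☉)⁴ = (19.7)² × (24800/5772)⁴
       = 388.1 × (4.297)⁴ = 388.1 × 340.8 = 1.323×10^5.

1.32×10^5 L_sun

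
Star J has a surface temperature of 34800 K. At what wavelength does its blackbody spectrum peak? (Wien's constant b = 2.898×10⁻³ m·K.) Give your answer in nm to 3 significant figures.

83.3 nm

λ_max = b/T = 2.898×10⁻³ / 34800 = 8.33×10^-8 m = 83.28 nm.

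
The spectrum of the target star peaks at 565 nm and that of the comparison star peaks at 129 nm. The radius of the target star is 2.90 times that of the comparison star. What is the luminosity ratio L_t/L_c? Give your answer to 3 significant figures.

Wien's law gives T ∝ 1/λ_max, so T_t/T_c = λ_c/λ_t = 129/565 = 0.2283.
Then L ∝ R²T⁴ gives L_t/L_c = (2.90)² × (0.2283)⁴ = 8.410 × 0.002717 = 0.02285.

0.0229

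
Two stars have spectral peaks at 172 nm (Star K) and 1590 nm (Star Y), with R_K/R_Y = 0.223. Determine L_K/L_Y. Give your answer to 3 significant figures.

Wien's law gives T ∝ 1/λ_max, so T_K/T_Y = λ_Y/λ_K = 1590/172 = 9.244.
Then L ∝ R²T⁴ gives L_K/L_Y = (0.223)² × (9.244)⁴ = 0.04973 × 7303 = 363.1.

363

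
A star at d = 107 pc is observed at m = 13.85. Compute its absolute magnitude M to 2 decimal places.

M = m − 5 log₁₀(d/10 pc) = 13.85 − 5 log₁₀(107/10)
  = 13.85 − 5 × 1.029 = 13.85 − 5.15 = 8.70.

8.70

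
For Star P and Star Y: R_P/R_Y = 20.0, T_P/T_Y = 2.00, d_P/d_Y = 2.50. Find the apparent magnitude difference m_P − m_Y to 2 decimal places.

L_P/L_Y = (20.0)²(2.00)⁴ = 6400.
F_P/F_Y = (L_P/L_Y)/(d_P/d_Y)² = 6400/6.250 = 1024.
m_P − m_Y = −2.5 log₁₀(1024) = -7.53.

-7.53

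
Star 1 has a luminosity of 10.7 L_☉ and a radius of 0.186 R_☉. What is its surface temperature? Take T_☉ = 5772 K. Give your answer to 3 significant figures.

T/T_☉ = (L/L_☉)^(1/4) / (R/R_☉)^(1/2)
T = 5772 × (10.7)^(1/4) / √(0.186) = 5772 × 1.809 / 0.4313 = 2.421×10^4 K.

2.42×10^4 K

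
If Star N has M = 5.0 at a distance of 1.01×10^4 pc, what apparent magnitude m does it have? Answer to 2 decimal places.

20.02

m = M + 5 log₁₀(d/10 pc) = 5.0 + 5 log₁₀(1.01×10^4/10)
  = 5.0 + 5 × 3.004 = 5.0 + 15.02 = 20.02.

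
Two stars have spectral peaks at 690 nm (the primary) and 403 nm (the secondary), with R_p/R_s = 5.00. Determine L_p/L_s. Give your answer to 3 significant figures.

2.91

Wien's law gives T ∝ 1/λ_max, so T_p/T_s = λ_s/λ_p = 403/690 = 0.5841.
Then L ∝ R²T⁴ gives L_p/L_s = (5.00)² × (0.5841)⁴ = 25.00 × 0.1164 = 2.909.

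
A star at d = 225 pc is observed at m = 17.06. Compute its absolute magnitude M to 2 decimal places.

10.30

M = m − 5 log₁₀(d/10 pc) = 17.06 − 5 log₁₀(225/10)
  = 17.06 − 5 × 1.352 = 17.06 − 6.76 = 10.30.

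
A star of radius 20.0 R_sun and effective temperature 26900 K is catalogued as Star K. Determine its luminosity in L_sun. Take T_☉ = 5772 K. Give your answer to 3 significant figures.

L/L_☉ = (R/R_☉)² (T/T_☉)⁴ = (20.0)² × (26900/5772)⁴
       = 400.0 × (4.660)⁴ = 400.0 × 471.7 = 1.887×10^5.

1.89×10^5 L_sun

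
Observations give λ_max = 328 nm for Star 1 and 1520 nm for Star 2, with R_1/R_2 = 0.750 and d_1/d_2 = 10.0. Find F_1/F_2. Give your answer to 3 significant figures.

Wien's law: T_1/T_2 = λ_2/λ_1 = 1520/328 = 4.634.
L_1/L_2 = (R_1/R_2)²(T_1/T_2)⁴ = (0.750)²(4.634)⁴ = 259.4.
F_1/F_2 = (L_1/L_2)/(d_1/d_2)² = 259.4/(10.0)² = 2.594.

2.59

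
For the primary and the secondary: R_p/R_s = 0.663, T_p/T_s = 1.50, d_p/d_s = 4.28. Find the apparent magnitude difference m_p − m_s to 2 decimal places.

L_p/L_s = (0.663)²(1.50)⁴ = 2.225.
F_p/F_s = (L_p/L_s)/(d_p/d_s)² = 2.225/18.32 = 0.1215.
m_p − m_s = −2.5 log₁₀(0.1215) = 2.29.

2.29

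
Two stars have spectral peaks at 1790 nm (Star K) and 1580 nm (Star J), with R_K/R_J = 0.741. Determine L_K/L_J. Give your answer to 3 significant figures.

Wien's law gives T ∝ 1/λ_max, so T_K/T_J = λ_J/λ_K = 1580/1790 = 0.8827.
Then L ∝ R²T⁴ gives L_K/L_J = (0.741)² × (0.8827)⁴ = 0.5491 × 0.6070 = 0.3333.

0.333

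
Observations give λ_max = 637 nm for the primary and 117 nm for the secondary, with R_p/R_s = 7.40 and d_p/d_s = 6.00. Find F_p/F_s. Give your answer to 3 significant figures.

0.00173

Wien's law: T_p/T_s = λ_s/λ_p = 117/637 = 0.1837.
L_p/L_s = (R_p/R_s)²(T_p/T_s)⁴ = (7.40)²(0.1837)⁴ = 0.06232.
F_p/F_s = (L_p/L_s)/(d_p/d_s)² = 0.06232/(6.00)² = 0.001731.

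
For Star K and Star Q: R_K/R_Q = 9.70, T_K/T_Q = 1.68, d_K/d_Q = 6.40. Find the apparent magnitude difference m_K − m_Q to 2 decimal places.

-3.16

L_K/L_Q = (9.70)²(1.68)⁴ = 749.5.
F_K/F_Q = (L_K/L_Q)/(d_K/d_Q)² = 749.5/40.96 = 18.30.
m_K − m_Q = −2.5 log₁₀(18.30) = -3.16.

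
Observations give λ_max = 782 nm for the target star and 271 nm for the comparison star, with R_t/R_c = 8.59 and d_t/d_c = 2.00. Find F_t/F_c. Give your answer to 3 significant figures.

0.266

Wien's law: T_t/T_c = λ_c/λ_t = 271/782 = 0.3465.
L_t/L_c = (R_t/R_c)²(T_t/T_c)⁴ = (8.59)²(0.3465)⁴ = 1.064.
F_t/F_c = (L_t/L_c)/(d_t/d_c)² = 1.064/(2.00)² = 0.2661.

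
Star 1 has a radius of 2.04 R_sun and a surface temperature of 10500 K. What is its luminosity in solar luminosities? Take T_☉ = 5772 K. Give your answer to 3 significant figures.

45.6 solar luminosities

L/L_☉ = (R/R_☉)² (T/T_☉)⁴ = (2.04)² × (10500/5772)⁴
       = 4.162 × (1.819)⁴ = 4.162 × 10.95 = 45.57.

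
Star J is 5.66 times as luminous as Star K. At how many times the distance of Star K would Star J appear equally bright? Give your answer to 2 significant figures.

2.4

Equal flux requires L_J/d_J² = L_K/d_K², so d_J/d_K = √(L_J/L_K)
= √(5.66) = 2.379.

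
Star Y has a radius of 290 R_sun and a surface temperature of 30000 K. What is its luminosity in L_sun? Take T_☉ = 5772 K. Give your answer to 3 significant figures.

L/L_☉ = (R/R_☉)² (T/T_☉)⁴ = (290)² × (30000/5772)⁴
       = 8.410×10^4 × (5.198)⁴ = 8.410×10^4 × 729.8 = 6.137×10^7.

6.14×10^7 L_sun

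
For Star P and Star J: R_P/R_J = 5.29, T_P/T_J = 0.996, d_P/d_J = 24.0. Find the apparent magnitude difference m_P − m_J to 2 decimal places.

3.30

L_P/L_J = (5.29)²(0.996)⁴ = 27.54.
F_P/F_J = (L_P/L_J)/(d_P/d_J)² = 27.54/576.0 = 0.04781.
m_P − m_J = −2.5 log₁₀(0.04781) = 3.30.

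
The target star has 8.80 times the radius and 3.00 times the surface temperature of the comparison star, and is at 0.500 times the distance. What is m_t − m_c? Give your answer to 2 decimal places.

L_t/L_c = (8.80)²(3.00)⁴ = 6273.
F_t/F_c = (L_t/L_c)/(d_t/d_c)² = 6273/0.2500 = 2.509×10^4.
m_t − m_c = −2.5 log₁₀(2.509×10^4) = -11.00.

-11.00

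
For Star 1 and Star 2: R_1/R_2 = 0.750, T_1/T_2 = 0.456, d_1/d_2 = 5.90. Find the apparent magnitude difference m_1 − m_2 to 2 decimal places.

L_1/L_2 = (0.750)²(0.456)⁴ = 0.02432.
F_1/F_2 = (L_1/L_2)/(d_1/d_2)² = 0.02432/34.81 = 6.987×10^-4.
m_1 − m_2 = −2.5 log₁₀(6.987×10^-4) = 7.89.

7.89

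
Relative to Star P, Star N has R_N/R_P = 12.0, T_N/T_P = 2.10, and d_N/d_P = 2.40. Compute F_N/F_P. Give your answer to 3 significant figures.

486

L_N/L_P = (R_N/R_P)²(T_N/T_P)⁴ = (12.0)² × (2.10)⁴ = 2801.
F_N/F_P = (L_N/L_P)/(d_N/d_P)² = 2801 / (2.40)² = 486.2.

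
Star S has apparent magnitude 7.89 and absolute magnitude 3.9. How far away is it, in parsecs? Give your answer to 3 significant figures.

62.8 pc

m − M = 5 log₁₀(d/10 pc)
7.89 − (3.9) = 3.99 = 5 log₁₀(d/10)
d = 10 × 10^(3.99/5) = 10 × 10^0.798 = 62.81 pc.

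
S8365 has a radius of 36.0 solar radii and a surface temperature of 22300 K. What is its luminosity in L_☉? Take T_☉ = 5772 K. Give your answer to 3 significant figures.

2.89×10^5 L_☉

L/L_☉ = (R/R_☉)² (T/T_☉)⁴ = (36.0)² × (22300/5772)⁴
       = 1296 × (3.863)⁴ = 1296 × 222.8 = 2.887×10^5.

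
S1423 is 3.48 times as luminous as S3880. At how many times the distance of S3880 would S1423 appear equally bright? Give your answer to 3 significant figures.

1.87

Equal flux requires L_S1423/d_S1423² = L_S3880/d_S3880², so d_S1423/d_S3880 = √(L_S1423/L_S3880)
= √(3.48) = 1.865.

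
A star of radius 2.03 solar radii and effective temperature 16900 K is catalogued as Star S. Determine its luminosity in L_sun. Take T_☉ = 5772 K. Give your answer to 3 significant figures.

303 L_sun

L/L_☉ = (R/R_☉)² (T/T_☉)⁴ = (2.03)² × (16900/5772)⁴
       = 4.121 × (2.928)⁴ = 4.121 × 73.49 = 302.9.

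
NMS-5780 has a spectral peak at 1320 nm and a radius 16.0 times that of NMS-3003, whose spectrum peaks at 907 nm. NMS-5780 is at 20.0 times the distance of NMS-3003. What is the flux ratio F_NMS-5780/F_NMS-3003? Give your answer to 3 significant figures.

0.143

Wien's law: T_NMS-5780/T_NMS-3003 = λ_NMS-3003/λ_NMS-5780 = 907/1320 = 0.6871.
L_NMS-5780/L_NMS-3003 = (R_NMS-5780/R_NMS-3003)²(T_NMS-5780/T_NMS-3003)⁴ = (16.0)²(0.6871)⁴ = 57.07.
F_NMS-5780/F_NMS-3003 = (L_NMS-5780/L_NMS-3003)/(d_NMS-5780/d_NMS-3003)² = 57.07/(20.0)² = 0.1427.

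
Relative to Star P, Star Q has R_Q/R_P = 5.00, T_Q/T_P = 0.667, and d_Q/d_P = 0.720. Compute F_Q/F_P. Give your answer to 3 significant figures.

L_Q/L_P = (R_Q/R_P)²(T_Q/T_P)⁴ = (5.00)² × (0.667)⁴ = 4.948.
F_Q/F_P = (L_Q/L_P)/(d_Q/d_P)² = 4.948 / (0.720)² = 9.545.

9.55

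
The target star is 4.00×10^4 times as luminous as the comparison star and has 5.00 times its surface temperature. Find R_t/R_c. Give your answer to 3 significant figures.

L ∝ R²T⁴ gives R ∝ √L / T², so
R_t/R_c = √(4.00×10^4) / (5.00)² = 200.0 / 25.00 = 8.000.

8.00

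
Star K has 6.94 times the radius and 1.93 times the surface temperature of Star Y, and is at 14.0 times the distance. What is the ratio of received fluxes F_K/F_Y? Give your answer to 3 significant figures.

L_K/L_Y = (R_K/R_Y)²(T_K/T_Y)⁴ = (6.94)² × (1.93)⁴ = 668.3.
F_K/F_Y = (L_K/L_Y)/(d_K/d_Y)² = 668.3 / (14.0)² = 3.410.

3.41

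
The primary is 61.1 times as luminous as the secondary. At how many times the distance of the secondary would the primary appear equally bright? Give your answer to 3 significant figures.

7.82

Equal flux requires L_p/d_p² = L_s/d_s², so d_p/d_s = √(L_p/L_s)
= √(61.1) = 7.817.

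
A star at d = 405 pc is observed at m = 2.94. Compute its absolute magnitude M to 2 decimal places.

-5.10

M = m − 5 log₁₀(d/10 pc) = 2.94 − 5 log₁₀(405/10)
  = 2.94 − 5 × 1.607 = 2.94 − 8.04 = -5.10.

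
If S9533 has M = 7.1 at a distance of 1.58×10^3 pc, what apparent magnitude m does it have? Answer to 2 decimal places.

m = M + 5 log₁₀(d/10 pc) = 7.1 + 5 log₁₀(1.58×10^3/10)
  = 7.1 + 5 × 2.199 = 7.1 + 10.99 = 18.09.

18.09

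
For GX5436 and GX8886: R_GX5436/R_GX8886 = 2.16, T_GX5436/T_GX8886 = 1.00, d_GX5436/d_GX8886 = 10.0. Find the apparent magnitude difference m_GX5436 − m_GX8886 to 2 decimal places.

L_GX5436/L_GX8886 = (2.16)²(1.00)⁴ = 4.666.
F_GX5436/F_GX8886 = (L_GX5436/L_GX8886)/(d_GX5436/d_GX8886)² = 4.666/100.0 = 0.04666.
m_GX5436 − m_GX8886 = −2.5 log₁₀(0.04666) = 3.33.

3.33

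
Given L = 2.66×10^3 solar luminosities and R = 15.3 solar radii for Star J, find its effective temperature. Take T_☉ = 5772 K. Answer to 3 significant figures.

T/T_☉ = (L/L_☉)^(1/4) / (R/R_☉)^(1/2)
T = 5772 × (2.66×10^3)^(1/4) / √(15.3) = 5772 × 7.182 / 3.912 = 1.060×10^4 K.

1.06×10^4 K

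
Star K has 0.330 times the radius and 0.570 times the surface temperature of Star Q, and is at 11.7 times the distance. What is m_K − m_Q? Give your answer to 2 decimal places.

L_K/L_Q = (0.330)²(0.570)⁴ = 0.01150.
F_K/F_Q = (L_K/L_Q)/(d_K/d_Q)² = 0.01150/136.9 = 8.398×10^-5.
m_K − m_Q = −2.5 log₁₀(8.398×10^-5) = 10.19.

10.19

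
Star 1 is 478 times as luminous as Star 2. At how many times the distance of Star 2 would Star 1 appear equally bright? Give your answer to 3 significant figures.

Equal flux requires L_1/d_1² = L_2/d_2², so d_1/d_2 = √(L_1/L_2)
= √(478) = 21.86.

21.9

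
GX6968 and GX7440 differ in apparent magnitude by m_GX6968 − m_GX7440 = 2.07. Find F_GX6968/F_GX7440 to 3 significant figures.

0.149

F_GX6968/F_GX7440 = 10^(−(m_GX6968 − m_GX7440)/2.5) = 10^(-2.07/2.5) = 10^-0.828 = 0.1486.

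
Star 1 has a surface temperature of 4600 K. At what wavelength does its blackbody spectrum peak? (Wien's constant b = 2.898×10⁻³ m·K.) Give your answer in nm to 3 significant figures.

λ_max = b/T = 2.898×10⁻³ / 4600 = 6.30×10^-7 m = 630.0 nm.

630 nm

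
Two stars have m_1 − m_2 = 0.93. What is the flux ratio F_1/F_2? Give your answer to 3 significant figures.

F_1/F_2 = 10^(−(m_1 − m_2)/2.5) = 10^(-0.93/2.5) = 10^-0.372 = 0.4246.

0.425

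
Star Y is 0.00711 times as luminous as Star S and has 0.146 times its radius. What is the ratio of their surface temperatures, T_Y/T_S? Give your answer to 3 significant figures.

L ∝ R²T⁴ gives T ∝ (L/R²)^(1/4), so
T_Y/T_S = (0.00711 / 0.146²)^(1/4) = (0.3336)^(1/4) = 0.7600.

0.760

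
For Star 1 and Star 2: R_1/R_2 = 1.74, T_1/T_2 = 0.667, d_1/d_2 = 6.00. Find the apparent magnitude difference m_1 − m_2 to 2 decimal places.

L_1/L_2 = (1.74)²(0.667)⁴ = 0.5992.
F_1/F_2 = (L_1/L_2)/(d_1/d_2)² = 0.5992/36.00 = 0.01665.
m_1 − m_2 = −2.5 log₁₀(0.01665) = 4.45.

4.45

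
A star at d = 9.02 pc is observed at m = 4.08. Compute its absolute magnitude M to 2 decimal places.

4.30

M = m − 5 log₁₀(d/10 pc) = 4.08 − 5 log₁₀(9.02/10)
  = 4.08 − 5 × -0.045 = 4.08 − -0.22 = 4.30.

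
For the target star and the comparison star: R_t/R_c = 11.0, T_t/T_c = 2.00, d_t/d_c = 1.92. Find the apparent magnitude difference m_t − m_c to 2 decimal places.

-6.80

L_t/L_c = (11.0)²(2.00)⁴ = 1936.
F_t/F_c = (L_t/L_c)/(d_t/d_c)² = 1936/3.686 = 525.2.
m_t − m_c = −2.5 log₁₀(525.2) = -6.80.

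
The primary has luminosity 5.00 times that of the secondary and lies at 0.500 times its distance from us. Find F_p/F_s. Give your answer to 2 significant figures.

F = L/(4πd²), so F_p/F_s = (L_p/L_s) / (d_p/d_s)²
= 5.00 / (0.500)² = 5.00 / 0.2500 = 20.00.

20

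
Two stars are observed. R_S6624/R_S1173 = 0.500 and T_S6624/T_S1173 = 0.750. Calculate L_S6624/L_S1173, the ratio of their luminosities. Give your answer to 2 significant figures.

From the Stefan–Boltzmann law, L ∝ R²T⁴, so
L_S6624/L_S1173 = (R_S6624/R_S1173)² (T_S6624/T_S1173)⁴ = (0.500)² × (0.750)⁴ = 0.2500 × 0.3164 = 0.07910.

0.079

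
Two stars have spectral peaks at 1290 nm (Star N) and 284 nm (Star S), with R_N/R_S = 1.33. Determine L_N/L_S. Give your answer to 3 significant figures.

0.00416

Wien's law gives T ∝ 1/λ_max, so T_N/T_S = λ_S/λ_N = 284/1290 = 0.2202.
Then L ∝ R²T⁴ gives L_N/L_S = (1.33)² × (0.2202)⁴ = 1.769 × 0.002349 = 0.004155.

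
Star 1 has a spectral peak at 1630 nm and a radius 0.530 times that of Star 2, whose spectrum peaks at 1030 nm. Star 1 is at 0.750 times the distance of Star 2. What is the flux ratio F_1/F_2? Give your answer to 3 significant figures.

0.0796

Wien's law: T_1/T_2 = λ_2/λ_1 = 1030/1630 = 0.6319.
L_1/L_2 = (R_1/R_2)²(T_1/T_2)⁴ = (0.530)²(0.6319)⁴ = 0.04479.
F_1/F_2 = (L_1/L_2)/(d_1/d_2)² = 0.04479/(0.750)² = 0.07962.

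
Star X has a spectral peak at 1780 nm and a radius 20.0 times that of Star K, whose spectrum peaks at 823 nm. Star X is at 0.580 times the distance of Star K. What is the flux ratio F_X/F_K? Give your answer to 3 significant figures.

Wien's law: T_X/T_K = λ_K/λ_X = 823/1780 = 0.4624.
L_X/L_K = (R_X/R_K)²(T_X/T_K)⁴ = (20.0)²(0.4624)⁴ = 18.28.
F_X/F_K = (L_X/L_K)/(d_X/d_K)² = 18.28/(0.580)² = 54.34.

54.3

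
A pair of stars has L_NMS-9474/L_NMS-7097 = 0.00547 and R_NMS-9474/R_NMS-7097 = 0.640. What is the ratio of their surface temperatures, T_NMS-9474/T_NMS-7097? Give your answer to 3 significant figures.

0.340

L ∝ R²T⁴ gives T ∝ (L/R²)^(1/4), so
T_NMS-9474/T_NMS-7097 = (0.00547 / 0.640²)^(1/4) = (0.01335)^(1/4) = 0.3399.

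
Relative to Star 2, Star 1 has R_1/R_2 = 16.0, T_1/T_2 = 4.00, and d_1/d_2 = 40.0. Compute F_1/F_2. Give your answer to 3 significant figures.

41.0

L_1/L_2 = (R_1/R_2)²(T_1/T_2)⁴ = (16.0)² × (4.00)⁴ = 6.554×10^4.
F_1/F_2 = (L_1/L_2)/(d_1/d_2)² = 6.554×10^4 / (40.0)² = 40.96.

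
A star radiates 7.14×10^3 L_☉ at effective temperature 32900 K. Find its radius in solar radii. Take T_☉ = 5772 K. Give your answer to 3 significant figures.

2.60 solar radii

R/R_☉ = √(L/L_☉) / (T/T_☉)² = √(7.14×10^3) / (5.700)²
       = 84.50 / 32.49 = 2.601.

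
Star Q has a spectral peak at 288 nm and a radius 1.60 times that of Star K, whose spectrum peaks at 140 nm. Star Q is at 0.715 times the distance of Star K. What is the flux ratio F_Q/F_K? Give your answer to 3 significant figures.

Wien's law: T_Q/T_K = λ_K/λ_Q = 140/288 = 0.4861.
L_Q/L_K = (R_Q/R_K)²(T_Q/T_K)⁴ = (1.60)²(0.4861)⁴ = 0.1429.
F_Q/F_K = (L_Q/L_K)/(d_Q/d_K)² = 0.1429/(0.715)² = 0.2796.

0.280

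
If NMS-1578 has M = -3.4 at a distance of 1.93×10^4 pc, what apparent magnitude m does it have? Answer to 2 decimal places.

13.03

m = M + 5 log₁₀(d/10 pc) = -3.4 + 5 log₁₀(1.93×10^4/10)
  = -3.4 + 5 × 3.286 = -3.4 + 16.43 = 13.03.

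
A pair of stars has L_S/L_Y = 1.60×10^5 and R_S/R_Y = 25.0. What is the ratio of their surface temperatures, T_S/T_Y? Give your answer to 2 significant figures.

4.0

L ∝ R²T⁴ gives T ∝ (L/R²)^(1/4), so
T_S/T_Y = (1.60×10^5 / 25.0²)^(1/4) = (256.0)^(1/4) = 4.000.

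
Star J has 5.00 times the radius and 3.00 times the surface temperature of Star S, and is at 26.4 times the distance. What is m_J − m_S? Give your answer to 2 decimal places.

-1.16

L_J/L_S = (5.00)²(3.00)⁴ = 2025.
F_J/F_S = (L_J/L_S)/(d_J/d_S)² = 2025/697.0 = 2.905.
m_J − m_S = −2.5 log₁₀(2.905) = -1.16.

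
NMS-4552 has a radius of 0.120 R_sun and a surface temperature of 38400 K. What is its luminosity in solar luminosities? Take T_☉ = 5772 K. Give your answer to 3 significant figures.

28.2 solar luminosities

L/L_☉ = (R/R_☉)² (T/T_☉)⁴ = (0.120)² × (38400/5772)⁴
       = 0.01440 × (6.653)⁴ = 0.01440 × 1959 = 28.21.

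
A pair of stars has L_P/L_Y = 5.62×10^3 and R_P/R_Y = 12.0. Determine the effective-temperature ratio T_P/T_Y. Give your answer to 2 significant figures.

2.5

L ∝ R²T⁴ gives T ∝ (L/R²)^(1/4), so
T_P/T_Y = (5.62×10^3 / 12.0²)^(1/4) = (39.03)^(1/4) = 2.499.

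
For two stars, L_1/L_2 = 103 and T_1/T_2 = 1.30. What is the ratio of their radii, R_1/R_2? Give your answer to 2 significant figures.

L ∝ R²T⁴ gives R ∝ √L / T², so
R_1/R_2 = √(103) / (1.30)² = 10.15 / 1.690 = 6.005.

6.0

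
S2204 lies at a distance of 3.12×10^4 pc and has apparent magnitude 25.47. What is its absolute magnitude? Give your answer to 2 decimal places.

8.00

M = m − 5 log₁₀(d/10 pc) = 25.47 − 5 log₁₀(3.12×10^4/10)
  = 25.47 − 5 × 3.494 = 25.47 − 17.47 = 8.00.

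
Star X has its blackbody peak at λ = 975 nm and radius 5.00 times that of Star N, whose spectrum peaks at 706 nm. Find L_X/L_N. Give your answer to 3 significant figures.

Wien's law gives T ∝ 1/λ_max, so T_X/T_N = λ_N/λ_X = 706/975 = 0.7241.
Then L ∝ R²T⁴ gives L_X/L_N = (5.00)² × (0.7241)⁴ = 25.00 × 0.2749 = 6.873.

6.87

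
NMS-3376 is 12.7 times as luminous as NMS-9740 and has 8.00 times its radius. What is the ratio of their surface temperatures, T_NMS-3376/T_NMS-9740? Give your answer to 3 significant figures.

0.667

L ∝ R²T⁴ gives T ∝ (L/R²)^(1/4), so
T_NMS-3376/T_NMS-9740 = (12.7 / 8.00²)^(1/4) = (0.1984)^(1/4) = 0.6674.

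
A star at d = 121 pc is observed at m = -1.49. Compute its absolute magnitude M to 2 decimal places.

-6.90

M = m − 5 log₁₀(d/10 pc) = -1.49 − 5 log₁₀(121/10)
  = -1.49 − 5 × 1.083 = -1.49 − 5.41 = -6.90.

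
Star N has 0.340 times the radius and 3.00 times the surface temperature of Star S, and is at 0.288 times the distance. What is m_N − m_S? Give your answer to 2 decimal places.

L_N/L_S = (0.340)²(3.00)⁴ = 9.364.
F_N/F_S = (L_N/L_S)/(d_N/d_S)² = 9.364/0.08294 = 112.9.
m_N − m_S = −2.5 log₁₀(112.9) = -5.13.

-5.13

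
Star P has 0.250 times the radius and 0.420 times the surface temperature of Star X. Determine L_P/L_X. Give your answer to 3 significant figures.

From the Stefan–Boltzmann law, L ∝ R²T⁴, so
L_P/L_X = (R_P/R_X)² (T_P/T_X)⁴ = (0.250)² × (0.420)⁴ = 0.06250 × 0.03112 = 0.001945.

0.00194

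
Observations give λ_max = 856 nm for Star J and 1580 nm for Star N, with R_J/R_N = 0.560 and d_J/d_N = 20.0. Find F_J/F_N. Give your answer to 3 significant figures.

Wien's law: T_J/T_N = λ_N/λ_J = 1580/856 = 1.846.
L_J/L_N = (R_J/R_N)²(T_J/T_N)⁴ = (0.560)²(1.846)⁴ = 3.640.
F_J/F_N = (L_J/L_N)/(d_J/d_N)² = 3.640/(20.0)² = 0.009100.

0.00910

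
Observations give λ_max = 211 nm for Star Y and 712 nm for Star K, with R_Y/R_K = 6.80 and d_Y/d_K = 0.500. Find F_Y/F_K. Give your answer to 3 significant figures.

2.40×10^4

Wien's law: T_Y/T_K = λ_K/λ_Y = 712/211 = 3.374.
L_Y/L_K = (R_Y/R_K)²(T_Y/T_K)⁴ = (6.80)²(3.374)⁴ = 5995.
F_Y/F_K = (L_Y/L_K)/(d_Y/d_K)² = 5995/(0.500)² = 2.398×10^4.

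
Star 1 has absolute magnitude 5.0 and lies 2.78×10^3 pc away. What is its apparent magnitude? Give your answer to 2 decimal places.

m = M + 5 log₁₀(d/10 pc) = 5.0 + 5 log₁₀(2.78×10^3/10)
  = 5.0 + 5 × 2.444 = 5.0 + 12.22 = 17.22.

17.22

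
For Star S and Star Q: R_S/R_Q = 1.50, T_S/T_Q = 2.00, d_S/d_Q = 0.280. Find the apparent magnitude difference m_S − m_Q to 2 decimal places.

L_S/L_Q = (1.50)²(2.00)⁴ = 36.00.
F_S/F_Q = (L_S/L_Q)/(d_S/d_Q)² = 36.00/0.07840 = 459.2.
m_S − m_Q = −2.5 log₁₀(459.2) = -6.65.

-6.65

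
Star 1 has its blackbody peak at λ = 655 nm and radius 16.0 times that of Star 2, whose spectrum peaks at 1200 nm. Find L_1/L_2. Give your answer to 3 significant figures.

Wien's law gives T ∝ 1/λ_max, so T_1/T_2 = λ_2/λ_1 = 1200/655 = 1.832.
Then L ∝ R²T⁴ gives L_1/L_2 = (16.0)² × (1.832)⁴ = 256.0 × 11.27 = 2884.

2.88×10^3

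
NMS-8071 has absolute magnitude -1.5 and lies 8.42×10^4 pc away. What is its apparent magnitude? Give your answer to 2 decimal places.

18.13

m = M + 5 log₁₀(d/10 pc) = -1.5 + 5 log₁₀(8.42×10^4/10)
  = -1.5 + 5 × 3.925 = -1.5 + 19.63 = 18.13.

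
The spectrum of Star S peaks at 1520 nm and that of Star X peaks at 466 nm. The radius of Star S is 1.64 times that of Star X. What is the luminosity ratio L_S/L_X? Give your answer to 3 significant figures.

0.0238

Wien's law gives T ∝ 1/λ_max, so T_S/T_X = λ_X/λ_S = 466/1520 = 0.3066.
Then L ∝ R²T⁴ gives L_S/L_X = (1.64)² × (0.3066)⁴ = 2.690 × 0.008834 = 0.02376.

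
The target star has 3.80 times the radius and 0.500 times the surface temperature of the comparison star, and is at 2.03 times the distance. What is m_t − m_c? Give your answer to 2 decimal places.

1.65

L_t/L_c = (3.80)²(0.500)⁴ = 0.9025.
F_t/F_c = (L_t/L_c)/(d_t/d_c)² = 0.9025/4.121 = 0.2190.
m_t − m_c = −2.5 log₁₀(0.2190) = 1.65.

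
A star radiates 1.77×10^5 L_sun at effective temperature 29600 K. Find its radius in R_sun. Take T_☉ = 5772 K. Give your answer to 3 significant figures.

16.0 R_sun

R/R_☉ = √(L/L_☉) / (T/T_☉)² = √(1.77×10^5) / (5.128)²
       = 420.7 / 26.30 = 16.00.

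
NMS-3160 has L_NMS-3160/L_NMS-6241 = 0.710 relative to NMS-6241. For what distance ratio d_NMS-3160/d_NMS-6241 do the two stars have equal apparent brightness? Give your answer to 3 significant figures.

Equal flux requires L_NMS-3160/d_NMS-3160² = L_NMS-6241/d_NMS-6241², so d_NMS-3160/d_NMS-6241 = √(L_NMS-3160/L_NMS-6241)
= √(0.710) = 0.8426.

0.843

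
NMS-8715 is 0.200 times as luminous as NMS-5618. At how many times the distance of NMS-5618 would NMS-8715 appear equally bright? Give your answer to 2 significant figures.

Equal flux requires L_NMS-8715/d_NMS-8715² = L_NMS-5618/d_NMS-5618², so d_NMS-8715/d_NMS-5618 = √(L_NMS-8715/L_NMS-5618)
= √(0.200) = 0.4472.

0.45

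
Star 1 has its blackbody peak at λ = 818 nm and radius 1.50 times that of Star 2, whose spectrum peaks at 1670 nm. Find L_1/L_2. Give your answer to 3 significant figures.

Wien's law gives T ∝ 1/λ_max, so T_1/T_2 = λ_2/λ_1 = 1670/818 = 2.042.
Then L ∝ R²T⁴ gives L_1/L_2 = (1.50)² × (2.042)⁴ = 2.250 × 17.37 = 39.09.

39.1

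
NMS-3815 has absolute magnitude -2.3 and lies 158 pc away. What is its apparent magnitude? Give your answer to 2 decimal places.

3.69

m = M + 5 log₁₀(d/10 pc) = -2.3 + 5 log₁₀(158/10)
  = -2.3 + 5 × 1.199 = -2.3 + 5.99 = 3.69.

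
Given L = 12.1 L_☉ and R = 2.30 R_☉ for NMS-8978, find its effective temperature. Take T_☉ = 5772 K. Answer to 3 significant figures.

T/T_☉ = (L/L_☉)^(1/4) / (R/R_☉)^(1/2)
T = 5772 × (12.1)^(1/4) / √(2.30) = 5772 × 1.865 / 1.517 = 7098 K.

7.10×10^3 K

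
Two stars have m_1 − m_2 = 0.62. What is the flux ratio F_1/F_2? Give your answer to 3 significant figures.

0.565

F_1/F_2 = 10^(−(m_1 − m_2)/2.5) = 10^(-0.62/2.5) = 10^-0.248 = 0.5649.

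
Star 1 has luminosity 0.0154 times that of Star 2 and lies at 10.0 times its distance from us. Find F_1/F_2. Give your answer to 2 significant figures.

1.5×10^-4

F = L/(4πd²), so F_1/F_2 = (L_1/L_2) / (d_1/d_2)²
= 0.0154 / (10.0)² = 0.0154 / 100.0 = 1.540×10^-4.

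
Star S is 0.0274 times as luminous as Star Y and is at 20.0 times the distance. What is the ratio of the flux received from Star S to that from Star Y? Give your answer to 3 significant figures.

6.85×10^-5

F = L/(4πd²), so F_S/F_Y = (L_S/L_Y) / (d_S/d_Y)²
= 0.0274 / (20.0)² = 0.0274 / 400.0 = 6.850×10^-5.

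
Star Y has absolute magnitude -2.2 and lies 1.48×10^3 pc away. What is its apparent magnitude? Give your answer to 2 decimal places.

m = M + 5 log₁₀(d/10 pc) = -2.2 + 5 log₁₀(1.48×10^3/10)
  = -2.2 + 5 × 2.170 = -2.2 + 10.85 = 8.65.

8.65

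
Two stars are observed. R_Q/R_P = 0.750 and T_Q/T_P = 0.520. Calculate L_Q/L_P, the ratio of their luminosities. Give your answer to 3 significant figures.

From the Stefan–Boltzmann law, L ∝ R²T⁴, so
L_Q/L_P = (R_Q/R_P)² (T_Q/T_P)⁴ = (0.750)² × (0.520)⁴ = 0.5625 × 0.07312 = 0.04113.

0.0411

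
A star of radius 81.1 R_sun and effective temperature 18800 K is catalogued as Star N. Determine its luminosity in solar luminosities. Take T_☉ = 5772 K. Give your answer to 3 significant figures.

7.40×10^5 solar luminosities

L/L_☉ = (R/R_☉)² (T/T_☉)⁴ = (81.1)² × (18800/5772)⁴
       = 6577 × (3.257)⁴ = 6577 × 112.5 = 7.402×10^5.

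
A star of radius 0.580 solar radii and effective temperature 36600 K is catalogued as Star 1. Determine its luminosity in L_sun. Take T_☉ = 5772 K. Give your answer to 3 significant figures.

544 L_sun

L/L_☉ = (R/R_☉)² (T/T_☉)⁴ = (0.580)² × (36600/5772)⁴
       = 0.3364 × (6.341)⁴ = 0.3364 × 1617 = 543.8.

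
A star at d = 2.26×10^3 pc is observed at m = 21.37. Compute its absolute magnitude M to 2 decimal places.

9.60

M = m − 5 log₁₀(d/10 pc) = 21.37 − 5 log₁₀(2.26×10^3/10)
  = 21.37 − 5 × 2.354 = 21.37 − 11.77 = 9.60.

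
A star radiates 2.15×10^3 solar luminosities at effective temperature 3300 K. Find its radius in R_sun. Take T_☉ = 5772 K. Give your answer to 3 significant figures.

R/R_☉ = √(L/L_☉) / (T/T_☉)² = √(2.15×10^3) / (0.5717)²
       = 46.37 / 0.3269 = 141.9.

142 R_sun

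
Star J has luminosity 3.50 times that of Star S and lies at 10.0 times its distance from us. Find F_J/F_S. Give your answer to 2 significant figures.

F = L/(4πd²), so F_J/F_S = (L_J/L_S) / (d_J/d_S)²
= 3.50 / (10.0)² = 3.50 / 100.0 = 0.03500.

0.035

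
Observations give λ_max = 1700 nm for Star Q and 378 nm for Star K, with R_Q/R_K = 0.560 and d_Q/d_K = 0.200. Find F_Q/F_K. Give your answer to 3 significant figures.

Wien's law: T_Q/T_K = λ_K/λ_Q = 378/1700 = 0.2224.
L_Q/L_K = (R_Q/R_K)²(T_Q/T_K)⁴ = (0.560)²(0.2224)⁴ = 7.666×10^-4.
F_Q/F_K = (L_Q/L_K)/(d_Q/d_K)² = 7.666×10^-4/(0.200)² = 0.01916.

0.0192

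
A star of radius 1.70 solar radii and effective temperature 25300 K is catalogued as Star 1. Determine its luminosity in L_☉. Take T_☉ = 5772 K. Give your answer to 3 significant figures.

1.07×10^3 L_☉

L/L_☉ = (R/R_☉)² (T/T_☉)⁴ = (1.70)² × (25300/5772)⁴
       = 2.890 × (4.383)⁴ = 2.890 × 369.1 = 1067.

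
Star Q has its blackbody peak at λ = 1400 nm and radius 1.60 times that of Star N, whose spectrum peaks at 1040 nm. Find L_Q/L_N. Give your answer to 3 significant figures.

0.780

Wien's law gives T ∝ 1/λ_max, so T_Q/T_N = λ_N/λ_Q = 1040/1400 = 0.7429.
Then L ∝ R²T⁴ gives L_Q/L_N = (1.60)² × (0.7429)⁴ = 2.560 × 0.3045 = 0.7796.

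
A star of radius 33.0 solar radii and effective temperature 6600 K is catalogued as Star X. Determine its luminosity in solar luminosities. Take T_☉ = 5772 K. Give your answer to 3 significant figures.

L/L_☉ = (R/R_☉)² (T/T_☉)⁴ = (33.0)² × (6600/5772)⁴
       = 1089 × (1.143)⁴ = 1089 × 1.710 = 1862.

1.86×10^3 solar luminosities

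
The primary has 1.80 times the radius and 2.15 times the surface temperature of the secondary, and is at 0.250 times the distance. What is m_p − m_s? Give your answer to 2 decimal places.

-7.61

L_p/L_s = (1.80)²(2.15)⁴ = 69.23.
F_p/F_s = (L_p/L_s)/(d_p/d_s)² = 69.23/0.06250 = 1108.
m_p − m_s = −2.5 log₁₀(1108) = -7.61.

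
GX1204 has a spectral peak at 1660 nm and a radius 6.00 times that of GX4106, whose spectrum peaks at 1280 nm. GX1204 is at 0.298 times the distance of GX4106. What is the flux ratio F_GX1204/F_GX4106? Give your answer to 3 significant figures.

143

Wien's law: T_GX1204/T_GX4106 = λ_GX4106/λ_GX1204 = 1280/1660 = 0.7711.
L_GX1204/L_GX4106 = (R_GX1204/R_GX4106)²(T_GX1204/T_GX4106)⁴ = (6.00)²(0.7711)⁴ = 12.73.
F_GX1204/F_GX4106 = (L_GX1204/L_GX4106)/(d_GX1204/d_GX4106)² = 12.73/(0.298)² = 143.3.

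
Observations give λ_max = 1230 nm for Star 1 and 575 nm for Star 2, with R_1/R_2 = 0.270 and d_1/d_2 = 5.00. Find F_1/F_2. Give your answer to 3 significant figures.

1.39×10^-4

Wien's law: T_1/T_2 = λ_2/λ_1 = 575/1230 = 0.4675.
L_1/L_2 = (R_1/R_2)²(T_1/T_2)⁴ = (0.270)²(0.4675)⁴ = 0.003482.
F_1/F_2 = (L_1/L_2)/(d_1/d_2)² = 0.003482/(5.00)² = 1.393×10^-4.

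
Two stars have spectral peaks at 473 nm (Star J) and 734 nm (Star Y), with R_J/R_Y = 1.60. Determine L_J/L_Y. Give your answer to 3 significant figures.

Wien's law gives T ∝ 1/λ_max, so T_J/T_Y = λ_Y/λ_J = 734/473 = 1.552.
Then L ∝ R²T⁴ gives L_J/L_Y = (1.60)² × (1.552)⁴ = 2.560 × 5.799 = 14.84.

14.8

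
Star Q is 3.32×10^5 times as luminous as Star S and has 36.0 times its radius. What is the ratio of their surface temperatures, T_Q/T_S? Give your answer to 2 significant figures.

L ∝ R²T⁴ gives T ∝ (L/R²)^(1/4), so
T_Q/T_S = (3.32×10^5 / 36.0²)^(1/4) = (256.2)^(1/4) = 4.001.

4.0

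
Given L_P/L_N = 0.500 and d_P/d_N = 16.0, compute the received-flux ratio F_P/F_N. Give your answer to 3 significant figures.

F = L/(4πd²), so F_P/F_N = (L_P/L_N) / (d_P/d_N)²
= 0.500 / (16.0)² = 0.500 / 256.0 = 0.001953.

0.00195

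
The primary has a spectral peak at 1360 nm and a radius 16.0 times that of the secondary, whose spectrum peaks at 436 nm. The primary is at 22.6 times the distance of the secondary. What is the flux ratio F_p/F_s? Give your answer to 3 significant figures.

0.00529

Wien's law: T_p/T_s = λ_s/λ_p = 436/1360 = 0.3206.
L_p/L_s = (R_p/R_s)²(T_p/T_s)⁴ = (16.0)²(0.3206)⁴ = 2.704.
F_p/F_s = (L_p/L_s)/(d_p/d_s)² = 2.704/(22.6)² = 0.005294.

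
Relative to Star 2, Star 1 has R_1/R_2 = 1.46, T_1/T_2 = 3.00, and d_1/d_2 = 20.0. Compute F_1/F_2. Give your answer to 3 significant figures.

0.432

L_1/L_2 = (R_1/R_2)²(T_1/T_2)⁴ = (1.46)² × (3.00)⁴ = 172.7.
F_1/F_2 = (L_1/L_2)/(d_1/d_2)² = 172.7 / (20.0)² = 0.4316.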